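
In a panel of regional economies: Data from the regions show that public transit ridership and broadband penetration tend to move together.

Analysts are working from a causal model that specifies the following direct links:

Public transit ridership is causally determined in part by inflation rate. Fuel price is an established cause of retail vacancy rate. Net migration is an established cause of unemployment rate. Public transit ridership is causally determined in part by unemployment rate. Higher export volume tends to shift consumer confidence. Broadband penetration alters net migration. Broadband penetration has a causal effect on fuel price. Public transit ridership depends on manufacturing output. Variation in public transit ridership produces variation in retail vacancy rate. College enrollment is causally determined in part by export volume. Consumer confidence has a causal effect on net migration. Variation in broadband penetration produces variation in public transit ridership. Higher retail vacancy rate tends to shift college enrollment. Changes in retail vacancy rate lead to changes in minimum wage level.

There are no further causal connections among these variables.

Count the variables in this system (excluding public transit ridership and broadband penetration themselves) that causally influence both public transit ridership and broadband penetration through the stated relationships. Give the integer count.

0

No listed variable has a causal path to both public transit ridership and broadband penetration, so there are no common causes.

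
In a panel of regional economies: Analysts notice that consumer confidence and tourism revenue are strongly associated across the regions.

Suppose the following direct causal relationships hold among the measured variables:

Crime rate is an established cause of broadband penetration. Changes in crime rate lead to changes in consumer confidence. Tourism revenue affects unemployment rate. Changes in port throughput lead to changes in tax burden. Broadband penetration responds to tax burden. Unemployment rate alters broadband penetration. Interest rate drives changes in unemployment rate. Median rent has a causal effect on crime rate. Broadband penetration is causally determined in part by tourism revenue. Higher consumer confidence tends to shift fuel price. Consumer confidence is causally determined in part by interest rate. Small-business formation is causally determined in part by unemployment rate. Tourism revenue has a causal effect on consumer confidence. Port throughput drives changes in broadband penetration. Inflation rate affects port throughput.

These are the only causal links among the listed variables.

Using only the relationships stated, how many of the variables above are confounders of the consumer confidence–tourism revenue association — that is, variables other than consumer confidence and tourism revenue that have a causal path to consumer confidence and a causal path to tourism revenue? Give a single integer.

No listed variable has a causal path to both consumer confidence and tourism revenue, so there are no common causes.

0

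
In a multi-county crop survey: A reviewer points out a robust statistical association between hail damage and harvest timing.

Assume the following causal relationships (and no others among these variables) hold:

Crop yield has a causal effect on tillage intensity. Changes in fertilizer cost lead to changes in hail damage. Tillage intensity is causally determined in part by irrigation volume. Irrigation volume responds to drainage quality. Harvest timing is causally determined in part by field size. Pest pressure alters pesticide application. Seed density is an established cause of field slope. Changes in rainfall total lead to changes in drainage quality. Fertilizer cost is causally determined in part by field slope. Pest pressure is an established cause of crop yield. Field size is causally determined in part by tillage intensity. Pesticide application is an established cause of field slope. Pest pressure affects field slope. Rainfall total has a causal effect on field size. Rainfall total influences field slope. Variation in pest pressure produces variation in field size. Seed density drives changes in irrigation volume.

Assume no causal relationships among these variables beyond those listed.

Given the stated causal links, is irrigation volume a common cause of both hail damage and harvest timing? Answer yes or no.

no

Irrigation volume has no stated causal path to hail damage. A confounder must cause both variables, so irrigation volume does not qualify.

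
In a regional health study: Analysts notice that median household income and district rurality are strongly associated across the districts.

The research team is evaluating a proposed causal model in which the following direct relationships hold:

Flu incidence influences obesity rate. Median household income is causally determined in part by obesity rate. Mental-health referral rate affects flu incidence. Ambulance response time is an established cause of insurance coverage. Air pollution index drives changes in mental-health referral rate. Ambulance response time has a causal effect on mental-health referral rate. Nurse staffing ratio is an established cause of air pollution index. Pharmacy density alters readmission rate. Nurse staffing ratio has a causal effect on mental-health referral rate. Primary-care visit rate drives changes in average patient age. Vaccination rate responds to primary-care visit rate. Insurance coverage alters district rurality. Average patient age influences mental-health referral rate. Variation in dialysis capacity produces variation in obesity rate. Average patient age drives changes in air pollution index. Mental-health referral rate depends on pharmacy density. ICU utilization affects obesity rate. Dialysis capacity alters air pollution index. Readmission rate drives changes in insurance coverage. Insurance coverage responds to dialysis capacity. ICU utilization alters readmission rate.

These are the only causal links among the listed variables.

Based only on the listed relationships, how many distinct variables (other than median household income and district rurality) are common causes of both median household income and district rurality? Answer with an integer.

4

The common causes are: ICU utilization (to median household income via ICU utilization → obesity rate → median household income; to district rurality via ICU utilization → readmission rate → insurance coverage → district rurality); ambulance response time (to median household income via ambulance response time → mental-health referral rate → flu incidence → obesity rate → median household income; to district rurality via ambulance response time → insurance coverage → district rurality); dialysis capacity (to median household income via dialysis capacity → obesity rate → median household income; to district rurality via dialysis capacity → insurance coverage → district rurality); pharmacy density (to median household income via pharmacy density → mental-health referral rate → flu incidence → obesity rate → median household income; to district rurality via pharmacy density → readmission rate → insurance coverage → district rurality).
Every other variable lacks a causal path to at least one of median household income and district rurality.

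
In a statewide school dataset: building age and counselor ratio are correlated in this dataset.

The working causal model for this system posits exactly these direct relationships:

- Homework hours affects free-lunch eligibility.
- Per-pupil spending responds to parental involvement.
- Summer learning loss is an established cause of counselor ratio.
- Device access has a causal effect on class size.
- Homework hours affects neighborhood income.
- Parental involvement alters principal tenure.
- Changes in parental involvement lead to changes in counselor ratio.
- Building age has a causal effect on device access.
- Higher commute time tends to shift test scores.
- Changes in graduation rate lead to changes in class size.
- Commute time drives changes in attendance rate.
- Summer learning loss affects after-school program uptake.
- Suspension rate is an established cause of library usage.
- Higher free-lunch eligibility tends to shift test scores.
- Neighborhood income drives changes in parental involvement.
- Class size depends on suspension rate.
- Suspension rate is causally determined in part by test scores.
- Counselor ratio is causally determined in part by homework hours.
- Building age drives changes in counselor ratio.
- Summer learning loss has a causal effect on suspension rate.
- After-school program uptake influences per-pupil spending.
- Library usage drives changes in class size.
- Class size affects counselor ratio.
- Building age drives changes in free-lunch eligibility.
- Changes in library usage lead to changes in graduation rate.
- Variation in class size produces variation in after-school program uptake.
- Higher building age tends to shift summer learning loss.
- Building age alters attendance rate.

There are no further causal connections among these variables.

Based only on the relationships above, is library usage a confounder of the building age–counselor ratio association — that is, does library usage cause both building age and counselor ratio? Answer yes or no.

no

Library usage has no stated causal path to building age. A confounder must cause both variables, so library usage does not qualify.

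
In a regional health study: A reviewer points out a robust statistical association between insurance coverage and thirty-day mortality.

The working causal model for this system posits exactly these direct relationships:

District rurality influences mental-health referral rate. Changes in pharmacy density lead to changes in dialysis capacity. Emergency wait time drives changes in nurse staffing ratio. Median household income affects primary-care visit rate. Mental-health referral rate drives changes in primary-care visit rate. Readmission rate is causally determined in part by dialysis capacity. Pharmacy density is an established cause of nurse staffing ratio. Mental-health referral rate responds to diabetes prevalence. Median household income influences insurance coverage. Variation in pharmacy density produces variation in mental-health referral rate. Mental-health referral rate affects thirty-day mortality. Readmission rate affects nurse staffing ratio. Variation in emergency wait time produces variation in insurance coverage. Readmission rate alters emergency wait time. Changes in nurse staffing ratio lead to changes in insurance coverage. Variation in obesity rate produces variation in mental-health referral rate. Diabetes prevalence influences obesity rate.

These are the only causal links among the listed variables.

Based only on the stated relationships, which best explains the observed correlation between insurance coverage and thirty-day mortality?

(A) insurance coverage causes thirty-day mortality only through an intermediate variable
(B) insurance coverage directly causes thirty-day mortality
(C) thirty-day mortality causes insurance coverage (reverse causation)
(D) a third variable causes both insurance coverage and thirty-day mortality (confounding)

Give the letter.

Pharmacy density causes insurance coverage (pharmacy density → nurse staffing ratio → insurance coverage) and thirty-day mortality (pharmacy density → mental-health referral rate → thirty-day mortality) — a common cause creating the correlation.
There is no stated path from insurance coverage to thirty-day mortality or from thirty-day mortality to insurance coverage, so neither direct nor reverse causation applies.

D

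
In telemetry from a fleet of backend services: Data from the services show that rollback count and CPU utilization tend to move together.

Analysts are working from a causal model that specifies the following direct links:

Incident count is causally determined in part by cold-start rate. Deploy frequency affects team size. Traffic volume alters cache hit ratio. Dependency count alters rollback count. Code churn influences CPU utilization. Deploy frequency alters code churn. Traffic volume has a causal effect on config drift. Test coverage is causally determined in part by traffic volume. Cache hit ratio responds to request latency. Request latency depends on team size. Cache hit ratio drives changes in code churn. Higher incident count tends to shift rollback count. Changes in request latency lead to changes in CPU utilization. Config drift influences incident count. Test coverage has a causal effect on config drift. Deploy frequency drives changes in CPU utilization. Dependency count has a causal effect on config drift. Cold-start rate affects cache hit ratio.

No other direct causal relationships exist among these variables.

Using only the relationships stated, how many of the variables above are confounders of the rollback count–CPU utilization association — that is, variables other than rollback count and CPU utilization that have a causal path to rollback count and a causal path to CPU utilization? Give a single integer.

The common causes are: cold-start rate (to rollback count via cold-start rate → incident count → rollback count; to CPU utilization via cold-start rate → cache hit ratio → code churn → CPU utilization); traffic volume (to rollback count via traffic volume → config drift → incident count → rollback count; to CPU utilization via traffic volume → cache hit ratio → code churn → CPU utilization).
Every other variable lacks a causal path to at least one of rollback count and CPU utilization.

2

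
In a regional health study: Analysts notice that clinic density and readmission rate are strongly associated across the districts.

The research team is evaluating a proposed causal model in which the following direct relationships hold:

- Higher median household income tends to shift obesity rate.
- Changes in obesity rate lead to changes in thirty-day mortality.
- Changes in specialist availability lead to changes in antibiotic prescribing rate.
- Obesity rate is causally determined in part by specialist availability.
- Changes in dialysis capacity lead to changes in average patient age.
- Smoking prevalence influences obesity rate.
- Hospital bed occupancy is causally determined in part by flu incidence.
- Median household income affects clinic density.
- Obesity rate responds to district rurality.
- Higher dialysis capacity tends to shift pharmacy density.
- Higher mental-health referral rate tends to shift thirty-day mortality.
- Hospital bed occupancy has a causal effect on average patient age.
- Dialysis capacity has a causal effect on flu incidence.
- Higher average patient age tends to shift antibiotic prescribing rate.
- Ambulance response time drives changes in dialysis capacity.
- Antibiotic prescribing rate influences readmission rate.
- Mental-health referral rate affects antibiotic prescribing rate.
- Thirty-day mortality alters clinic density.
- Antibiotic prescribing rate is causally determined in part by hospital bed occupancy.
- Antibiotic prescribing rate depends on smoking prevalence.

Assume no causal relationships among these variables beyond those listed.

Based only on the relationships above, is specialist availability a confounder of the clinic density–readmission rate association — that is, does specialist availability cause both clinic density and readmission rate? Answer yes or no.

yes

Specialist availability has a causal path to clinic density (specialist availability → obesity rate → thirty-day mortality → clinic density) and to readmission rate (specialist availability → antibiotic prescribing rate → readmission rate), so it is a common cause of both — a confounder.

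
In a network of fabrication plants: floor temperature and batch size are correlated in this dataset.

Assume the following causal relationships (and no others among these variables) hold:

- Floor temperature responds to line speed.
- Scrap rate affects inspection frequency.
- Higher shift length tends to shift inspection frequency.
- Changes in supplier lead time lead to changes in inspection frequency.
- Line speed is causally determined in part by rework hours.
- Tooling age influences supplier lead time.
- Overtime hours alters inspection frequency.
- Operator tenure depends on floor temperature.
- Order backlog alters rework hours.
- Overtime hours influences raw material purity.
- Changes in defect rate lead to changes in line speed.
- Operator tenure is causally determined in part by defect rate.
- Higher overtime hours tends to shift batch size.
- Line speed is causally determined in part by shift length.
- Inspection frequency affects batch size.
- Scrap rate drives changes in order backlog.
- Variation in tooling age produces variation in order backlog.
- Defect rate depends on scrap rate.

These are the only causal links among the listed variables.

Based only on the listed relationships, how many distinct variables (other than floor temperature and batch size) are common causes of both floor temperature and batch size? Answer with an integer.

The common causes are: scrap rate (to floor temperature via scrap rate → defect rate → line speed → floor temperature; to batch size via scrap rate → inspection frequency → batch size); shift length (to floor temperature via shift length → line speed → floor temperature; to batch size via shift length → inspection frequency → batch size); tooling age (to floor temperature via tooling age → order backlog → rework hours → line speed → floor temperature; to batch size via tooling age → supplier lead time → inspection frequency → batch size).
Every other variable lacks a causal path to at least one of floor temperature and batch size.

3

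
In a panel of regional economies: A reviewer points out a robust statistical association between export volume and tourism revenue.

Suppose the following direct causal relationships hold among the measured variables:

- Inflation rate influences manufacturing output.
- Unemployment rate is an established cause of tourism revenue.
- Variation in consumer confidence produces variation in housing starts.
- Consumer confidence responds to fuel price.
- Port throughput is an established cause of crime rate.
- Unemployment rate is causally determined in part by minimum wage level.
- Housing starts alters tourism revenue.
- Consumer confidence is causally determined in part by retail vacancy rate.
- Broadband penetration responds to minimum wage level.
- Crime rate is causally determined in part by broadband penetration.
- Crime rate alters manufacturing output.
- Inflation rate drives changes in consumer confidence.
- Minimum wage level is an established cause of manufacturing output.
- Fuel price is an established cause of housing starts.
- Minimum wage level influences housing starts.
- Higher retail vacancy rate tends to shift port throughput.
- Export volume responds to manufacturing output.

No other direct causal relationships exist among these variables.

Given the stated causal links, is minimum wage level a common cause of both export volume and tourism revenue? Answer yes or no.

yes

Minimum wage level has a causal path to export volume (minimum wage level → manufacturing output → export volume) and to tourism revenue (minimum wage level → housing starts → tourism revenue), so it is a common cause of both — a confounder.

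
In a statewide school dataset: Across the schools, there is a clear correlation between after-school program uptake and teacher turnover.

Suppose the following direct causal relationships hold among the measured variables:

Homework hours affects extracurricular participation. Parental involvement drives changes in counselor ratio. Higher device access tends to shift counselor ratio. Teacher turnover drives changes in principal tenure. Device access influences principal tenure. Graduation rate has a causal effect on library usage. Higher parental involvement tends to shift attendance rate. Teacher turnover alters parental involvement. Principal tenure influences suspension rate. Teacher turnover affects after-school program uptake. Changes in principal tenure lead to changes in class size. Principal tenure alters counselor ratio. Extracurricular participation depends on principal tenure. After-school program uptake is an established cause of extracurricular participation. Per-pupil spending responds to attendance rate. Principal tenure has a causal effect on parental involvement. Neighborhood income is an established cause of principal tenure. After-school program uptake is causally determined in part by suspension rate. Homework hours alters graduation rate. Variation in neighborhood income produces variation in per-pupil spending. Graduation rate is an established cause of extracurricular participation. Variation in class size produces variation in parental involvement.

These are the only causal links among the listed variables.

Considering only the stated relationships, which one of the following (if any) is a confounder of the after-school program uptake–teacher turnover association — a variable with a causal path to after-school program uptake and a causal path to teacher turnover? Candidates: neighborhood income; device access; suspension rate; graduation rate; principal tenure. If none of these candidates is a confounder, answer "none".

None of the listed candidates has causal paths to both after-school program uptake and teacher turnover in the stated relationships, so none is a common cause.

none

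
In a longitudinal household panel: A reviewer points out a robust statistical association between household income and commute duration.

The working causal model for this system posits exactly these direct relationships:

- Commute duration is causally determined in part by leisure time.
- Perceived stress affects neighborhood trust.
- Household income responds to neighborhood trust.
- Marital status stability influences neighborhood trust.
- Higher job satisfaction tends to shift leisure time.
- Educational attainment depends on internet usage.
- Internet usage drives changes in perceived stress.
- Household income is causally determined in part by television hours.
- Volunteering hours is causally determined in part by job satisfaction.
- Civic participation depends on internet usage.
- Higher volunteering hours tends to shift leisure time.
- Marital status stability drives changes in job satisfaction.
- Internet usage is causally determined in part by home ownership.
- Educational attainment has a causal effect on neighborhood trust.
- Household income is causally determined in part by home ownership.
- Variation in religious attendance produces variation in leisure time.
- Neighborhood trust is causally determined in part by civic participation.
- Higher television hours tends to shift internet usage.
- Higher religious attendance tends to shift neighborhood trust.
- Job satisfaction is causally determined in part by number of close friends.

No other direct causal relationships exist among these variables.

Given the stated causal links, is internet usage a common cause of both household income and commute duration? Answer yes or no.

no

Internet usage has no stated causal path to commute duration. A confounder must cause both variables, so internet usage does not qualify.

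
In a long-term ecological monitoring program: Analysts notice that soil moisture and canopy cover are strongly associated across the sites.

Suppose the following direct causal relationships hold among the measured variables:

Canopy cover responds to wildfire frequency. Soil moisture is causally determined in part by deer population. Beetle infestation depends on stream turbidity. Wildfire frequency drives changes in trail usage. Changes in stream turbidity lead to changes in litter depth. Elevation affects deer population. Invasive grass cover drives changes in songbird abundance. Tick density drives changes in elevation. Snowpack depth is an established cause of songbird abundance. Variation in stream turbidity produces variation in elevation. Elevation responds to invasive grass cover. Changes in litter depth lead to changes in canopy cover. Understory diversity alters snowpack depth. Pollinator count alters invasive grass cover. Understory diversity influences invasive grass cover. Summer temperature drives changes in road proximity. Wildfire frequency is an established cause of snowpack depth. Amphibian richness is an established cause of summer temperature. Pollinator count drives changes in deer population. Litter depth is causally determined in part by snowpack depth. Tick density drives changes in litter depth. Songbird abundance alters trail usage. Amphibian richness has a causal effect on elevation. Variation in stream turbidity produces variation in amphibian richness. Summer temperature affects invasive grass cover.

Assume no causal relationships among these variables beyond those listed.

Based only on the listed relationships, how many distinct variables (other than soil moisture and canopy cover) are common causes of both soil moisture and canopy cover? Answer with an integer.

3

The common causes are: stream turbidity (to soil moisture via stream turbidity → elevation → deer population → soil moisture; to canopy cover via stream turbidity → litter depth → canopy cover); tick density (to soil moisture via tick density → elevation → deer population → soil moisture; to canopy cover via tick density → litter depth → canopy cover); understory diversity (to soil moisture via understory diversity → invasive grass cover → elevation → deer population → soil moisture; to canopy cover via understory diversity → snowpack depth → litter depth → canopy cover).
Every other variable lacks a causal path to at least one of soil moisture and canopy cover.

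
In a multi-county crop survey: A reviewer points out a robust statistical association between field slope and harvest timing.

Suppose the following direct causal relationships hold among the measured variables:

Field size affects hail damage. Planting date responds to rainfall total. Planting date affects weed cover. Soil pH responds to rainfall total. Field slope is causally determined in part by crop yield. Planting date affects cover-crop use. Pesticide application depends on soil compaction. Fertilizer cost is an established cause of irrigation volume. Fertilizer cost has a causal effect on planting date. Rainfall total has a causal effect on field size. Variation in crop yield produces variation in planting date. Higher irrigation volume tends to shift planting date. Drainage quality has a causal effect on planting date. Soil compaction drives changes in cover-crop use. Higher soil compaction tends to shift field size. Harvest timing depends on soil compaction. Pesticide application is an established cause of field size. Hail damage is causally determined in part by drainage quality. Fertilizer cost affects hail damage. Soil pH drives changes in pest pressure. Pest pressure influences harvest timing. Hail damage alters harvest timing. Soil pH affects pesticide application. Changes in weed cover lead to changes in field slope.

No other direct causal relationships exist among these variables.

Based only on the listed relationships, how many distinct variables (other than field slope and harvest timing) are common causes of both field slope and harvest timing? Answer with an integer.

The common causes are: drainage quality (to field slope via drainage quality → planting date → weed cover → field slope; to harvest timing via drainage quality → hail damage → harvest timing); fertilizer cost (to field slope via fertilizer cost → planting date → weed cover → field slope; to harvest timing via fertilizer cost → hail damage → harvest timing); rainfall total (to field slope via rainfall total → planting date → weed cover → field slope; to harvest timing via rainfall total → soil pH → pest pressure → harvest timing).
Every other variable lacks a causal path to at least one of field slope and harvest timing.

3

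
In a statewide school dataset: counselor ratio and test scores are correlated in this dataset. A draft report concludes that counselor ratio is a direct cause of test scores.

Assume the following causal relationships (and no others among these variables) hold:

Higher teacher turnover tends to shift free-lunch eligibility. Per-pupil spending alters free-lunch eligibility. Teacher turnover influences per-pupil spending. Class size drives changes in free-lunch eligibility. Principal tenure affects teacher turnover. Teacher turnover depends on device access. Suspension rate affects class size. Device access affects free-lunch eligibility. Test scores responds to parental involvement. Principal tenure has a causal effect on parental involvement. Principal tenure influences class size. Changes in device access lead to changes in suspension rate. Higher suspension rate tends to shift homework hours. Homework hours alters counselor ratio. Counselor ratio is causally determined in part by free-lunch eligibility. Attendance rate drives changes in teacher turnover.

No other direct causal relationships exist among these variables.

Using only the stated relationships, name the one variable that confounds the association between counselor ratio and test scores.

principal tenure

Principal tenure has a causal path to counselor ratio (principal tenure → teacher turnover → free-lunch eligibility → counselor ratio) and a separate causal path to test scores (principal tenure → parental involvement → test scores), so it is a common cause of both.
No stated relationship gives counselor ratio a causal route to test scores, so the correlation is explained by the shared upstream cause rather than a direct effect.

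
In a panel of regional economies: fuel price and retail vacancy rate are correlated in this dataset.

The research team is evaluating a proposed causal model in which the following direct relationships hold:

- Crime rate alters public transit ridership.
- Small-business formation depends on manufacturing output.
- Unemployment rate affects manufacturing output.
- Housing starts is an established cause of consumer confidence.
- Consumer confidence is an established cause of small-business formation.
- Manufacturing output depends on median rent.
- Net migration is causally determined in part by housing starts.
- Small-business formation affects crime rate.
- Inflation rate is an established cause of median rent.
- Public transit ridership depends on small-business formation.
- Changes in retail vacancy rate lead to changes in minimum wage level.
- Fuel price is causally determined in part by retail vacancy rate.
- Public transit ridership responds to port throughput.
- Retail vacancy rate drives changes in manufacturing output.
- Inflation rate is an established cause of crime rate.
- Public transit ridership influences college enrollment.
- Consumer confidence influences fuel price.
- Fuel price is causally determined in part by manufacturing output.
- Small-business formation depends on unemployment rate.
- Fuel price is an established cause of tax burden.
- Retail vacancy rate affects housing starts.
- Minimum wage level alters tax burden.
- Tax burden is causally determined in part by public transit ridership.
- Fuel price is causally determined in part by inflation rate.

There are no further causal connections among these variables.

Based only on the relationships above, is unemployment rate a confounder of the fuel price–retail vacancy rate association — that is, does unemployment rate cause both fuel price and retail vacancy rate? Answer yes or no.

Unemployment rate has no stated causal path to retail vacancy rate. A confounder must cause both variables, so unemployment rate does not qualify.

no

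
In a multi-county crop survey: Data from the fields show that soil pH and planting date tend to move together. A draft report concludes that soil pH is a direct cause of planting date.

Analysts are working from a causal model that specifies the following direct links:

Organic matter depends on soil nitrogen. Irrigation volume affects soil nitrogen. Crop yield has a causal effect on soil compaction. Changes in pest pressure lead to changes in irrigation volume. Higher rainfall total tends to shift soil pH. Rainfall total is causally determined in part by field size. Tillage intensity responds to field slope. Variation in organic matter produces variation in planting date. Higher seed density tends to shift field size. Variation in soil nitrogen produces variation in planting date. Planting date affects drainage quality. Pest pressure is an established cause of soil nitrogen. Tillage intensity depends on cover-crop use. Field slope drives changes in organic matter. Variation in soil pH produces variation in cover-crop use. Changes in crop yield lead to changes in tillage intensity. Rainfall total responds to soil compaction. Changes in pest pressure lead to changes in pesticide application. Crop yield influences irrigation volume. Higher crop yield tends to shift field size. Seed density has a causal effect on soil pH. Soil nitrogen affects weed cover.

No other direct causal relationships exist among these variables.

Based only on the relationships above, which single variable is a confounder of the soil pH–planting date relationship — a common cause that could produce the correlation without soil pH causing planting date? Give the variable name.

Crop yield has a causal path to soil pH (crop yield → soil compaction → rainfall total → soil pH) and a separate causal path to planting date (crop yield → irrigation volume → soil nitrogen → planting date), so it is a common cause of both.
No stated relationship gives soil pH a causal route to planting date, so the correlation is explained by the shared upstream cause rather than a direct effect.

crop yield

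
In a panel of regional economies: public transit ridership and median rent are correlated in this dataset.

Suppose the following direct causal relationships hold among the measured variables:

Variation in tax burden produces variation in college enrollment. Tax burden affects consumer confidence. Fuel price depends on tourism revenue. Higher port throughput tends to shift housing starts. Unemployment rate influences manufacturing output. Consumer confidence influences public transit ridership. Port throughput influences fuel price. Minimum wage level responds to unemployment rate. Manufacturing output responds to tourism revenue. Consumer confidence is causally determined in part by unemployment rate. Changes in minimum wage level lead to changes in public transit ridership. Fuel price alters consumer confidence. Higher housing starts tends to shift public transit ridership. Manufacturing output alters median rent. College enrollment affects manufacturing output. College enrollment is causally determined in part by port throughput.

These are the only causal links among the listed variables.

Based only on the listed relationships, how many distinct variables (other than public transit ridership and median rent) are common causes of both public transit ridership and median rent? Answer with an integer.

The common causes are: port throughput (to public transit ridership via port throughput → housing starts → public transit ridership; to median rent via port throughput → college enrollment → manufacturing output → median rent); tax burden (to public transit ridership via tax burden → consumer confidence → public transit ridership; to median rent via tax burden → college enrollment → manufacturing output → median rent); tourism revenue (to public transit ridership via tourism revenue → fuel price → consumer confidence → public transit ridership; to median rent via tourism revenue → manufacturing output → median rent); unemployment rate (to public transit ridership via unemployment rate → minimum wage level → public transit ridership; to median rent via unemployment rate → manufacturing output → median rent).
Every other variable lacks a causal path to at least one of public transit ridership and median rent.

4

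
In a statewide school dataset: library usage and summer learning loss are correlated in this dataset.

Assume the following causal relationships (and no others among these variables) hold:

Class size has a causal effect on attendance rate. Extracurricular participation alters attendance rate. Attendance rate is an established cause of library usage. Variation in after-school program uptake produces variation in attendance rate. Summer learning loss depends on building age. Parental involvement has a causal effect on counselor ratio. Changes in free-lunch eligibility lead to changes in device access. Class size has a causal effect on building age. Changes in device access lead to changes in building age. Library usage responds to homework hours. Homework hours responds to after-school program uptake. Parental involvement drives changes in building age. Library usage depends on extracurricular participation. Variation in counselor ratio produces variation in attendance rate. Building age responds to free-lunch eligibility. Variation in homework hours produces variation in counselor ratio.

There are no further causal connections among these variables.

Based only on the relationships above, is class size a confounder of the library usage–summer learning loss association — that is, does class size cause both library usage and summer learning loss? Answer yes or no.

Class size has a causal path to library usage (class size → attendance rate → library usage) and to summer learning loss (class size → building age → summer learning loss), so it is a common cause of both — a confounder.

yes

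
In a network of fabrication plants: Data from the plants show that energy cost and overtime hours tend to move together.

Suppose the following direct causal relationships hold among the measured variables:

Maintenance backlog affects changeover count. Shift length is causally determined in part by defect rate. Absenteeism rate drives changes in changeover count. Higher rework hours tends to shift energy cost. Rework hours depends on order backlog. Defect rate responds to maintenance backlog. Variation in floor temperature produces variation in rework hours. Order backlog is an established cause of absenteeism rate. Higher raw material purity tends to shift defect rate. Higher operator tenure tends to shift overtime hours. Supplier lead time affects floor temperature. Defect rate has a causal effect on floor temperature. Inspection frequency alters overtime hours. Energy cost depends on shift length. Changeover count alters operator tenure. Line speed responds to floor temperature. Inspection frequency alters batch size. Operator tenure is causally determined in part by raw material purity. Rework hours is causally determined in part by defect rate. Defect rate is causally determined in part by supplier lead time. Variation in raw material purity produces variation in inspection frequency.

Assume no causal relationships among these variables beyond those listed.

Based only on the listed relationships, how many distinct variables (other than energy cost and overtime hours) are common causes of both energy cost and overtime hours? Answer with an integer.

3

The common causes are: maintenance backlog (to energy cost via maintenance backlog → defect rate → rework hours → energy cost; to overtime hours via maintenance backlog → changeover count → operator tenure → overtime hours); order backlog (to energy cost via order backlog → rework hours → energy cost; to overtime hours via order backlog → absenteeism rate → changeover count → operator tenure → overtime hours); raw material purity (to energy cost via raw material purity → defect rate → rework hours → energy cost; to overtime hours via raw material purity → operator tenure → overtime hours).
Every other variable lacks a causal path to at least one of energy cost and overtime hours.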